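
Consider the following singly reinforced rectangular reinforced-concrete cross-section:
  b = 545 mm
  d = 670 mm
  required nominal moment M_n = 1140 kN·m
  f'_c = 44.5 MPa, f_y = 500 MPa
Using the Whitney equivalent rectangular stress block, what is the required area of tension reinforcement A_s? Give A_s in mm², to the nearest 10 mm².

A_s ≈ 3640 mm²

With M_n = 0.85 f'_c a b (d − a/2), solve the quadratic for a:
a = d − √(d² − 2M_n/(0.85 f'_c b)) = 670 − √(670² − 2 × 1140×10⁶/(0.85 × 44.5 × 545)) = 88.37 mm.
A_s = 0.85 f'_c a b / f_y = 0.85 × 44.5 × 88.37 × 545 / 500 = 3643.4 mm².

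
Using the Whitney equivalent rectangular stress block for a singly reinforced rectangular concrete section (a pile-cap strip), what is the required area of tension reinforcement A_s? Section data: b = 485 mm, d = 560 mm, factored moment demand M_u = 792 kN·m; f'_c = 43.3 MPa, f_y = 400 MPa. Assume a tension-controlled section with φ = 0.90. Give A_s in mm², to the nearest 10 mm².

A_s ≈ 4300 mm²

M_n = M_u/φ = 792/0.90 = 880 kN·m.
With M_n = 0.85 f'_c a b (d − a/2), solve the quadratic for a:
a = d − √(d² − 2M_n/(0.85 f'_c b)) = 560 − √(560² − 2 × 880×10⁶/(0.85 × 43.3 × 485)) = 96.32 mm.
A_s = 0.85 f'_c a b / f_y = 0.85 × 43.3 × 96.32 × 485 / 400 = 4298.4 mm².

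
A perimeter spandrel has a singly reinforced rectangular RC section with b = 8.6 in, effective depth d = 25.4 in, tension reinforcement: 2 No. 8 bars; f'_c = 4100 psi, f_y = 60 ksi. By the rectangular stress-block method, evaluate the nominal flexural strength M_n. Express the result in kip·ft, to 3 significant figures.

M_n ≈ 188 kip·ft

A_s = 2 × 0.79 = 1.58 in².
T = A_s f_y = 1.58 × 60 = 94.8 kips.
a = T/(0.85 f'_c b) = 94.8/(0.85 × 4.1 × 8.6) = 3.163 in.
M_n = T(d − a/2) = 94.8 × (25.4 − 1.5815) = 2258.0 kip·in = 2258.0/12 = 188.17 kip·ft.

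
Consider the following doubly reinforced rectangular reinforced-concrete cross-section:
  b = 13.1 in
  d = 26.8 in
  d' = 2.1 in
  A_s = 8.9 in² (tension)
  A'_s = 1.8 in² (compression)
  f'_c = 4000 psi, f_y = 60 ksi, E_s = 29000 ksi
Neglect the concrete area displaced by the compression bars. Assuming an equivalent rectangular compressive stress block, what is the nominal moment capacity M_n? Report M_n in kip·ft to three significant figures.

Assume both steels yield.
a = (A_s − A'_s) f_y/(0.85 f'_c b) = (8.9 − 1.8) × 60/(0.85 × 4 × 13.1) = 9.564 in.
c = a/β₁ = 9.564/0.85 = 11.252 in; ε'_s = 0.003(c − d')/c = 0.0024 ≥ ε_y = 0.0021, so the compression steel yields.
M_n = (A_s − A'_s) f_y (d − a/2) + A'_s f_y (d − d') = 426 × (26.8 − 4.782) + 108 × (26.8 − 2.1) = 9379.7 + 2667.6 = 12047.3 kip·in = 12047.3/12 = 1003.94 kip·ft.

M_n ≈ 1000 kip·ft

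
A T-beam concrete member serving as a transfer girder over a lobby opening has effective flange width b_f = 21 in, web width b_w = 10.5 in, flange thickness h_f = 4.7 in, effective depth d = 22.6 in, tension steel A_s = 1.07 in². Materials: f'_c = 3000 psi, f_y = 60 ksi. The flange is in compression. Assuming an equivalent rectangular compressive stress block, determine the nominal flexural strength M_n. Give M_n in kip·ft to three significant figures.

M_n ≈ 118 kip·ft

Tension: T = A_s f_y = 1.07 × 60 = 64.2 kips.
Try a within the flange: a = T/(0.85 f'_c b_f) = 64.2/(0.85 × 3 × 21) = 1.199 in.
Since a = 1.199 ≤ h_f = 4.7 in, the stress block lies entirely in the flange; analyse as a rectangular beam of width b_f.
M_n = T(d − a/2) = 64.2 × (22.6 − 0.5995) = 1412.4 kip·in.
M_n = 1412.4/12 = 117.70 kip·ft.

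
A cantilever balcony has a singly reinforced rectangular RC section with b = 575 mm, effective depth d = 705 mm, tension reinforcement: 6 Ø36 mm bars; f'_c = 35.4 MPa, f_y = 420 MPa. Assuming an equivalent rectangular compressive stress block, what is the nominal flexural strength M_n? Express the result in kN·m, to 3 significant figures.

A_s = 6 × 1018 = 6108 mm².
T = A_s f_y = 6108 × 420 = 2565360 N = 2565.36 kN.
From C = T: a = T/(0.85 f'_c b) = 2565360/(0.85 × 35.4 × 575) = 148.27 mm.
M_n = T(d − a/2) = 2565.36 kN × (705 − 74.135) mm = 1618.40 kN·m.

M_n ≈ 1620 kN·m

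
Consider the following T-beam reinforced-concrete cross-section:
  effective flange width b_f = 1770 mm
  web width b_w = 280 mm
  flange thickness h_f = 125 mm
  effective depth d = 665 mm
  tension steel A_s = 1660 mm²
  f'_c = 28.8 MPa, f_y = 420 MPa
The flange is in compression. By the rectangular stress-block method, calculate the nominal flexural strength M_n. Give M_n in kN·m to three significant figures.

M_n ≈ 458 kN·m

Tension: T = A_s f_y = 1660 × 420 = 697200 N.
Try a within the flange: a = T/(0.85 f'_c b_f) = 697200/(0.85 × 28.8 × 1770) = 16.09 mm.
Since a = 16.09 ≤ h_f = 125 mm, the stress block lies entirely in the flange; analyse as a rectangular beam of width b_f.
M_n = T(d − a/2) = 697200 × (665 − 8.045) = 458.03 × 10⁶ N·mm.
M_n = 458.03 kN·m.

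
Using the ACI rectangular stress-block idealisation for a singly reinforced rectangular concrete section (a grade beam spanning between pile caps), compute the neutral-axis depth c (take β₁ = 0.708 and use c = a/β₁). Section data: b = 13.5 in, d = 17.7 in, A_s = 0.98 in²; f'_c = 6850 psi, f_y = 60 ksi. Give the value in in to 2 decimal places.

T = A_s f_y = 0.98 × 60 = 58.8 kips.
a = T/(0.85 f'_c b) = 58.8/(0.85 × 6.85 × 13.5) = 0.7481 in.
With β₁ = 0.708, c = a/β₁ = 0.7481/0.708 = 1.06 in.

c ≈ 1.06 in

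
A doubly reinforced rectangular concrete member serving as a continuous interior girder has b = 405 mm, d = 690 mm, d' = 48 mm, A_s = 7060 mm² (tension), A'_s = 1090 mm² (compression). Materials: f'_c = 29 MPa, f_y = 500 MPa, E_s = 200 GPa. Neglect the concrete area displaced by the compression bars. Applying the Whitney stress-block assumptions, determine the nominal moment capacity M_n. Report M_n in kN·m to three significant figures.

Assume both tension and compression steel yield.
Net tension couple steel: A_s − A'_s = 5970 mm².
a = (A_s − A'_s) f_y / (0.85 f'_c b) = 2985000/(0.85 × 29 × 405) = 299.00 mm.
c = a/β₁ = 299.00/0.843 = 354.69 mm; ε'_s = 0.003(c − d')/c = 0.0026 ≥ f_y/E_s = 0.0025, so compression steel does yield.
M_n = (A_s − A'_s) f_y (d − a/2) + A'_s f_y (d − d') = [2985000 × (690 − 149.5) + 545000 × (690 − 48)] × 10⁻⁶ = 1613.39 + 349.89 = 1963.28 kN·m.

M_n ≈ 1960 kN·m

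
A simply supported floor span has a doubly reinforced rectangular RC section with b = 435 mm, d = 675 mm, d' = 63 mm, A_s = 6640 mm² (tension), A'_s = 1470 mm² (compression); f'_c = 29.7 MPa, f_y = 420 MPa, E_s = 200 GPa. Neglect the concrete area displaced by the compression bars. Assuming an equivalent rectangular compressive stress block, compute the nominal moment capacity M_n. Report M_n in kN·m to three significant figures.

Assume both tension and compression steel yield.
Net tension couple steel: A_s − A'_s = 5170 mm².
a = (A_s − A'_s) f_y / (0.85 f'_c b) = 2171400/(0.85 × 29.7 × 435) = 197.73 mm.
c = a/β₁ = 197.73/0.838 = 235.95 mm; ε'_s = 0.003(c − d')/c = 0.0022 ≥ f_y/E_s = 0.0021, so compression steel does yield.
M_n = (A_s − A'_s) f_y (d − a/2) + A'_s f_y (d − d') = [2171400 × (675 − 98.865) + 617400 × (675 − 63)] × 10⁻⁶ = 1251.02 + 377.85 = 1628.87 kN·m.

M_n ≈ 1630 kN·m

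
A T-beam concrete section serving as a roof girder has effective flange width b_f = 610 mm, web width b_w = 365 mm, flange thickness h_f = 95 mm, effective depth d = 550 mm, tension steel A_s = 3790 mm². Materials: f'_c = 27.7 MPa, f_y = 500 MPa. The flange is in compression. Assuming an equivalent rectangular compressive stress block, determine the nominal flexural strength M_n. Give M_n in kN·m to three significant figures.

Tension: T = A_s f_y = 3790 × 500 = 1895000 N.
Try a within the flange: a = T/(0.85 f'_c b_f) = 1895000/(0.85 × 27.7 × 610) = 131.94 mm.
a = 131.94 > h_f = 95 mm: the block extends into the web. Split into flange-overhang and web parts.
C_f = 0.85 f'_c (b_f − b_w) h_f = 0.85 × 27.7 × (610 − 365) × 95 = 548010 N.
Remaining web compression depth: a_w = (T − C_f)/(0.85 f'_c b_w) = (1895000 − 548010)/(0.85 × 27.7 × 365) = 156.74 mm.
M_n = C_f(d − h_f/2) + (T − C_f)(d − a_w/2) = 548010 × (550 − 47.5) + 1346990 × (550 − 78.37) = 275.38 + 635.28 = 910.66 × 10⁶ N·mm.
M_n = 910.66 kN·m.

M_n ≈ 911 kN·m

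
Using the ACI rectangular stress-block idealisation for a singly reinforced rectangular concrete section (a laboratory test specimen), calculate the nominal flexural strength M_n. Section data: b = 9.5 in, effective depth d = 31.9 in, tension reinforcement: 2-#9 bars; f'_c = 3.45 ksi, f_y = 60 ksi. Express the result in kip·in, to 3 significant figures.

M_n ≈ 3570 kip·in

A_s = 2 × 1 = 2 in².
T = A_s f_y = 2 × 60 = 120 kips.
a = T/(0.85 f'_c b) = 120/(0.85 × 3.45 × 9.5) = 4.307 in.
M_n = T(d − a/2) = 120 × (31.9 − 2.1535) = 3569.6 kip·in.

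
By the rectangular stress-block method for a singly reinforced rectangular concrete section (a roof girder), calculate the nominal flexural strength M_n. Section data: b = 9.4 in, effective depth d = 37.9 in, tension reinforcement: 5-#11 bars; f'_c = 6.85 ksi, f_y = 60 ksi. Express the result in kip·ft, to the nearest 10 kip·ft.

A_s = 5 × 1.56 = 7.8 in².
T = A_s f_y = 7.8 × 60 = 468 kips.
a = T/(0.85 f'_c b) = 468/(0.85 × 6.85 × 9.4) = 8.551 in.
M_n = T(d − a/2) = 468 × (37.9 − 4.2755) = 15736.3 kip·in = 15736.3/12 = 1311.36 kip·ft.

M_n ≈ 1310 kip·ft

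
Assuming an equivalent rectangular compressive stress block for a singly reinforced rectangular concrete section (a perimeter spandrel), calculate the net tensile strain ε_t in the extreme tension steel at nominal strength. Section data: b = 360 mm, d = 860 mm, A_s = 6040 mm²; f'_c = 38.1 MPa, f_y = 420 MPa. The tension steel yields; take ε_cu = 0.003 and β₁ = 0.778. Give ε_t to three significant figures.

a = A_s f_y/(0.85 f'_c b) = 217.59 mm.
β₁ = 0.778, so c = a/β₁ = 217.59/0.778 = 279.68 mm.
From the linear strain diagram with ε_cu = 0.003: ε_t = 0.003 (d − c)/c = 0.003 × (860 − 279.68)/279.68 = 0.00622.
Since ε_t ≥ 0.005, the section is tension-controlled.

ε_t ≈ 0.00622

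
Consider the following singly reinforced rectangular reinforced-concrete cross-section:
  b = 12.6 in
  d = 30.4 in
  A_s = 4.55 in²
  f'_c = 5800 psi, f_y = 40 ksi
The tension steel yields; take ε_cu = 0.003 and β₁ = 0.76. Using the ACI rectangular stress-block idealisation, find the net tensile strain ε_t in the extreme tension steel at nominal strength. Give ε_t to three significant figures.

ε_t ≈ 0.0207

a = A_s f_y/(0.85 f'_c b) = 2.930 in.
β₁ = 0.76, so c = a/β₁ = 2.930/0.76 = 3.855 in.
From the linear strain diagram with ε_cu = 0.003: ε_t = 0.003 (d − c)/c = 0.003 × (30.4 − 3.855)/3.855 = 0.0207.
Since ε_t ≥ 0.005, the section is tension-controlled.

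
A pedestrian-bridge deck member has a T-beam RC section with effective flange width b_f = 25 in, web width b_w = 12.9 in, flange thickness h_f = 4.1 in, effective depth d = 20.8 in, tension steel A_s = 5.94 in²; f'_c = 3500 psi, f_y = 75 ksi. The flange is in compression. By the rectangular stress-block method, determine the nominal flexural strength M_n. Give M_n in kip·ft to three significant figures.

Tension: T = A_s f_y = 5.94 × 75 = 445.5 kips.
Try a within the flange: a = T/(0.85 f'_c b_f) = 445.5/(0.85 × 3.5 × 25) = 5.990 in.
a = 5.990 > h_f = 4.1 in: the block extends into the web. Split into flange-overhang and web parts.
C_f = 0.85 f'_c (b_f − b_w) h_f = 0.85 × 3.5 × (25 − 12.9) × 4.1 = 147.6 kips.
Remaining web compression depth: a_w = (T − C_f)/(0.85 f'_c b_w) = (445.5 − 147.6)/(0.85 × 3.5 × 12.9) = 7.762 in.
M_n = C_f(d − h_f/2) + (T − C_f)(d − a_w/2) = 147.6 × (20.8 − 2.05) + 297.9 × (20.8 − 3.881) = 2767.5 + 5040.2 = 7807.7 kip·in.
M_n = 7807.7/12 = 650.64 kip·ft.

M_n ≈ 651 kip·ft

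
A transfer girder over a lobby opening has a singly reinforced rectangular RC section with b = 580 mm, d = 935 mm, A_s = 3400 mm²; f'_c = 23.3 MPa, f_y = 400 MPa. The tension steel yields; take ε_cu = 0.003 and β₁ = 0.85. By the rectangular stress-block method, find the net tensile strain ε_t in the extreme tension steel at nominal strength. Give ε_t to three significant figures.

a = A_s f_y/(0.85 f'_c b) = 118.40 mm.
β₁ = 0.85, so c = a/β₁ = 118.40/0.85 = 139.29 mm.
From the linear strain diagram with ε_cu = 0.003: ε_t = 0.003 (d − c)/c = 0.003 × (935 − 139.29)/139.29 = 0.0171.
Since ε_t ≥ 0.005, the section is tension-controlled.

ε_t ≈ 0.0171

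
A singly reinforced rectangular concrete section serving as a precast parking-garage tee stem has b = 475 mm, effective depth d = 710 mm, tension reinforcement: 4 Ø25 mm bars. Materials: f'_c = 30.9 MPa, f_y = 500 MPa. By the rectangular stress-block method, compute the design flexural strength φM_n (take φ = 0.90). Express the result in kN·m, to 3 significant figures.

φM_n ≈ 593 kN·m

A_s = 4 × 491 = 1964 mm².
T = A_s f_y = 1964 × 500 = 982000 N = 982 kN.
From C = T: a = T/(0.85 f'_c b) = 982000/(0.85 × 30.9 × 475) = 78.71 mm.
M_n = T(d − a/2) = 982 kN × (710 − 39.355) mm = 658.57 kN·m.
φM_n = 0.90 × 658.57 = 592.71 kN·m.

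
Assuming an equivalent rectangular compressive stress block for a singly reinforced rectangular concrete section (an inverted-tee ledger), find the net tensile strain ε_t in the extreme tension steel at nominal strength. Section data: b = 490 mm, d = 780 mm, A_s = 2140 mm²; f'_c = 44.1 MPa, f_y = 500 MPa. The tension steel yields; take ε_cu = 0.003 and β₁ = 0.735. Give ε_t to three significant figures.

a = A_s f_y/(0.85 f'_c b) = 58.25 mm.
β₁ = 0.735, so c = a/β₁ = 58.25/0.735 = 79.25 mm.
From the linear strain diagram with ε_cu = 0.003: ε_t = 0.003 (d − c)/c = 0.003 × (780 − 79.25)/79.25 = 0.0265.
Since ε_t ≥ 0.005, the section is tension-controlled.

ε_t ≈ 0.0265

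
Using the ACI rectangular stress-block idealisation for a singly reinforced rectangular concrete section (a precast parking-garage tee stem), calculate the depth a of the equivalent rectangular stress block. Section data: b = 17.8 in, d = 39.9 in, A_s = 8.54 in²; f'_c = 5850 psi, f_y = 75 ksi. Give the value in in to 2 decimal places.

a ≈ 7.24 in

T = A_s f_y = 8.54 × 75 = 640.5 kips.
a = T/(0.85 f'_c b) = 640.5/(0.85 × 5.85 × 17.8) = 7.24 in.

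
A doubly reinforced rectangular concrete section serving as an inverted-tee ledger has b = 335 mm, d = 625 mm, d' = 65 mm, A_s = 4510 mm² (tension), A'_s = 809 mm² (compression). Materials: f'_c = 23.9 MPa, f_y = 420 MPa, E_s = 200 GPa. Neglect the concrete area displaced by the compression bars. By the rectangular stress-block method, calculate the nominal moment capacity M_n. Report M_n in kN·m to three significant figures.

M_n ≈ 984 kN·m

Assume both tension and compression steel yield.
Net tension couple steel: A_s − A'_s = 3701 mm².
a = (A_s − A'_s) f_y / (0.85 f'_c b) = 1554420/(0.85 × 23.9 × 335) = 228.41 mm.
c = a/β₁ = 228.41/0.85 = 268.72 mm; ε'_s = 0.003(c − d')/c = 0.0023 ≥ f_y/E_s = 0.0021, so compression steel does yield.
M_n = (A_s − A'_s) f_y (d − a/2) + A'_s f_y (d − d') = [1554420 × (625 − 114.205) + 339780 × (625 − 65)] × 10⁻⁶ = 793.99 + 190.28 = 984.27 kN·m.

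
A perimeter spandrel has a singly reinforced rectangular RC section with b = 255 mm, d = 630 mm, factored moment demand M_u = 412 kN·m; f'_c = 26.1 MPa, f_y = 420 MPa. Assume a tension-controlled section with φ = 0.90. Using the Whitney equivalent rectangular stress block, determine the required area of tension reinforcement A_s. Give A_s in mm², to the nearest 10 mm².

M_n = M_u/φ = 412/0.90 = 457.778 kN·m.
With M_n = 0.85 f'_c a b (d − a/2), solve the quadratic for a:
a = d − √(d² − 2M_n/(0.85 f'_c b)) = 630 − √(630² − 2 × 457.778×10⁶/(0.85 × 26.1 × 255)) = 145.17 mm.
A_s = 0.85 f'_c a b / f_y = 0.85 × 26.1 × 145.17 × 255 / 420 = 1955.4 mm².

A_s ≈ 1960 mm²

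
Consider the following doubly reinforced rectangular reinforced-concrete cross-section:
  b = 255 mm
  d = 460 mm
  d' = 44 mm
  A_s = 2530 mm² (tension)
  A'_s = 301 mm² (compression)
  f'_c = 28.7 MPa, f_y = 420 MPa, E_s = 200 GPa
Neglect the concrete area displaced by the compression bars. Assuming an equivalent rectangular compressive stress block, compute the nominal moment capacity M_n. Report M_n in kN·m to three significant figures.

M_n ≈ 413 kN·m

Assume both tension and compression steel yield.
Net tension couple steel: A_s − A'_s = 2229 mm².
a = (A_s − A'_s) f_y / (0.85 f'_c b) = 936180/(0.85 × 28.7 × 255) = 150.49 mm.
c = a/β₁ = 150.49/0.845 = 178.09 mm; ε'_s = 0.003(c − d')/c = 0.0023 ≥ f_y/E_s = 0.0021, so compression steel does yield.
M_n = (A_s − A'_s) f_y (d − a/2) + A'_s f_y (d − d') = [936180 × (460 − 75.245) + 126420 × (460 − 44)] × 10⁻⁶ = 360.20 + 52.59 = 412.79 kN·m.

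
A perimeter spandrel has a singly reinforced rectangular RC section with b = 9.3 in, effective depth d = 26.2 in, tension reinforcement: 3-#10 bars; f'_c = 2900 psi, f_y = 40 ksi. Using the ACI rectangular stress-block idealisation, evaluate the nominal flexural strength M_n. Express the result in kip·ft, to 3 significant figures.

M_n ≈ 291 kip·ft

A_s = 3 × 1.27 = 3.81 in².
T = A_s f_y = 3.81 × 40 = 152.4 kips.
a = T/(0.85 f'_c b) = 152.4/(0.85 × 2.9 × 9.3) = 6.648 in.
M_n = T(d − a/2) = 152.4 × (26.2 − 3.324) = 3486.3 kip·in = 3486.3/12 = 290.53 kip·ft.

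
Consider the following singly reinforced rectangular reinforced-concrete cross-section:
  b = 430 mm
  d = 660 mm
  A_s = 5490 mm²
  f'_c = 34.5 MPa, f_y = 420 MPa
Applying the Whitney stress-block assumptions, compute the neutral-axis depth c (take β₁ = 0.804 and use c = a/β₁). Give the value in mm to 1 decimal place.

T = A_s f_y = 5490 × 420 = 2305800 N = 2305.8 kN.
Setting C = 0.85 f'_c a b equal to T: a = 2305800/(0.85 × 34.5 × 430) = 182.859 mm.
With β₁ = 0.804, c = a/β₁ = 182.859/0.804 = 227.4 mm.

c ≈ 227.4 mm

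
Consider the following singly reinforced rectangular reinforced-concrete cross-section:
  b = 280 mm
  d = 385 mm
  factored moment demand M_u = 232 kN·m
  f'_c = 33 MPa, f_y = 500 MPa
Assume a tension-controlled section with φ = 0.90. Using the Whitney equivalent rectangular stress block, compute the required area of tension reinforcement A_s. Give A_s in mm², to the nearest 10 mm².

A_s ≈ 1530 mm²

M_n = M_u/φ = 232/0.90 = 257.778 kN·m.
With M_n = 0.85 f'_c a b (d − a/2), solve the quadratic for a:
a = d − √(d² − 2M_n/(0.85 f'_c b)) = 385 − √(385² − 2 × 257.778×10⁶/(0.85 × 33 × 280)) = 97.63 mm.
A_s = 0.85 f'_c a b / f_y = 0.85 × 33 × 97.63 × 280 / 500 = 1533.6 mm².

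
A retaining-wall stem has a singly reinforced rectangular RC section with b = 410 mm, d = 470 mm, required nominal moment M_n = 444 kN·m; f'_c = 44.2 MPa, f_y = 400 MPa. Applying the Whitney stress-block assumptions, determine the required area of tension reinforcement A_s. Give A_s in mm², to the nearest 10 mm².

A_s ≈ 2540 mm²

With M_n = 0.85 f'_c a b (d − a/2), solve the quadratic for a:
a = d − √(d² − 2M_n/(0.85 f'_c b)) = 470 − √(470² − 2 × 444×10⁶/(0.85 × 44.2 × 410)) = 65.96 mm.
A_s = 0.85 f'_c a b / f_y = 0.85 × 44.2 × 65.96 × 410 / 400 = 2540.1 mm².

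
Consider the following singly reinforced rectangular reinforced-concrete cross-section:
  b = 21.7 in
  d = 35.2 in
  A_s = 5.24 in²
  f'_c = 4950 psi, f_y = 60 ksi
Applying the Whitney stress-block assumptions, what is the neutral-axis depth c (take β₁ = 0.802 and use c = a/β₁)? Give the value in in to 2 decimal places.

T = A_s f_y = 5.24 × 60 = 314.4 kips.
a = T/(0.85 f'_c b) = 314.4/(0.85 × 4.95 × 21.7) = 3.4435 in.
With β₁ = 0.802, c = a/β₁ = 3.4435/0.802 = 4.29 in.

c ≈ 4.29 in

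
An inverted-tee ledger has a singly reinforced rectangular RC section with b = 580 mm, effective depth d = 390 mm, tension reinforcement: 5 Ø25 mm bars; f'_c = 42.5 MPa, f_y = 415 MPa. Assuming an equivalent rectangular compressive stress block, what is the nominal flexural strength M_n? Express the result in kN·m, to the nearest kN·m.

M_n ≈ 373 kN·m

A_s = 5 × 491 = 2455 mm².
T = A_s f_y = 2455 × 415 = 1018825 N = 1018.825 kN.
From C = T: a = T/(0.85 f'_c b) = 1018825/(0.85 × 42.5 × 580) = 48.63 mm.
M_n = T(d − a/2) = 1018.825 kN × (390 − 24.315) mm = 372.57 kN·m.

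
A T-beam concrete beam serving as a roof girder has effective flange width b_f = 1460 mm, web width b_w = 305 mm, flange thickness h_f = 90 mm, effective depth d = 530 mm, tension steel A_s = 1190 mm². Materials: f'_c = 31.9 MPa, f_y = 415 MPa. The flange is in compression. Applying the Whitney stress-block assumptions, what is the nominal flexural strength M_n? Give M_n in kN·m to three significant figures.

Tension: T = A_s f_y = 1190 × 415 = 493850 N.
Try a within the flange: a = T/(0.85 f'_c b_f) = 493850/(0.85 × 31.9 × 1460) = 12.47 mm.
Since a = 12.47 ≤ h_f = 90 mm, the stress block lies entirely in the flange; analyse as a rectangular beam of width b_f.
M_n = T(d − a/2) = 493850 × (530 − 6.235) = 258.66 × 10⁶ N·mm.
M_n = 258.66 kN·m.

M_n ≈ 259 kN·m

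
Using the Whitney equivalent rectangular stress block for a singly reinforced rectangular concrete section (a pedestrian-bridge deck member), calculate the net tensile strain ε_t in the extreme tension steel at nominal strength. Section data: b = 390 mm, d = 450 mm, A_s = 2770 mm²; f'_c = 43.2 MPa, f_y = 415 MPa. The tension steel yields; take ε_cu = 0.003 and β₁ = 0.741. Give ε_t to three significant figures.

ε_t ≈ 0.00946

a = A_s f_y/(0.85 f'_c b) = 80.27 mm.
β₁ = 0.741, so c = a/β₁ = 80.27/0.741 = 108.33 mm.
From the linear strain diagram with ε_cu = 0.003: ε_t = 0.003 (d − c)/c = 0.003 × (450 − 108.33)/108.33 = 0.00946.
Since ε_t ≥ 0.005, the section is tension-controlled.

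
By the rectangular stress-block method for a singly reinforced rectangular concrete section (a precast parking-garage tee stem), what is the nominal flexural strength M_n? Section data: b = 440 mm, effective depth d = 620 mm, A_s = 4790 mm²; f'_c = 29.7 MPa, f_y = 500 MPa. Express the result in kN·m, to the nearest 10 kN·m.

M_n ≈ 1230 kN·m

T = A_s f_y = 4790 × 500 = 2395000 N = 2395 kN.
From C = T: a = T/(0.85 f'_c b) = 2395000/(0.85 × 29.7 × 440) = 215.61 mm.
M_n = T(d − a/2) = 2395 kN × (620 − 107.805) mm = 1226.71 kN·m.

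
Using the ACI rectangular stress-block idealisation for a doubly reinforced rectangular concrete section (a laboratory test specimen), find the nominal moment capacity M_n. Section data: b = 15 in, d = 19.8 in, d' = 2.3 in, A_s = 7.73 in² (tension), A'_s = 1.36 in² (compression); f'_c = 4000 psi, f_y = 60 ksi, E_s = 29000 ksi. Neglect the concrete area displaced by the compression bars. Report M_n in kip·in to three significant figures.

Assume both steels yield.
a = (A_s − A'_s) f_y/(0.85 f'_c b) = (7.73 − 1.36) × 60/(0.85 × 4 × 15) = 7.494 in.
c = a/β₁ = 7.494/0.85 = 8.816 in; ε'_s = 0.003(c − d')/c = 0.0022 ≥ ε_y = 0.0021, so the compression steel yields.
M_n = (A_s − A'_s) f_y (d − a/2) + A'_s f_y (d − d') = 382.2 × (19.8 − 3.747) + 81.6 × (19.8 − 2.3) = 6135.5 + 1428.0 = 7563.5 kip·in.

M_n ≈ 7560 kip·in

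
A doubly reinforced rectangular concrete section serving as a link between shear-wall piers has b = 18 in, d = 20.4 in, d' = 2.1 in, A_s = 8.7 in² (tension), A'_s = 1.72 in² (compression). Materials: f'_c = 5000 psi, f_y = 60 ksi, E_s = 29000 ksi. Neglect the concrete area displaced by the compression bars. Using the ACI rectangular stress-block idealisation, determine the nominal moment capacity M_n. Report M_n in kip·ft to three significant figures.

Assume both steels yield.
a = (A_s − A'_s) f_y/(0.85 f'_c b) = (8.7 − 1.72) × 60/(0.85 × 5 × 18) = 5.475 in.
c = a/β₁ = 5.475/0.8 = 6.844 in; ε'_s = 0.003(c − d')/c = 0.0021 ≥ ε_y = 0.0021, so the compression steel yields.
M_n = (A_s − A'_s) f_y (d − a/2) + A'_s f_y (d − d') = 418.8 × (20.4 − 2.7375) + 103.2 × (20.4 − 2.1) = 7397.1 + 1888.6 = 9285.7 kip·in = 9285.7/12 = 773.81 kip·ft.

M_n ≈ 774 kip·ft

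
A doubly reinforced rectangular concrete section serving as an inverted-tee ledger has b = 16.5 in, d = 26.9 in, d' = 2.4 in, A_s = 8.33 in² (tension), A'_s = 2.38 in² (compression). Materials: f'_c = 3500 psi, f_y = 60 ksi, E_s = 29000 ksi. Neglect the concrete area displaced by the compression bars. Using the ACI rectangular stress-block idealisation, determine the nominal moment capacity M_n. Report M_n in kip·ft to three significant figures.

M_n ≈ 984 kip·ft

Assume both steels yield.
a = (A_s − A'_s) f_y/(0.85 f'_c b) = (8.33 − 2.38) × 60/(0.85 × 3.5 × 16.5) = 7.273 in.
c = a/β₁ = 7.273/0.85 = 8.556 in; ε'_s = 0.003(c − d')/c = 0.0022 ≥ ε_y = 0.0021, so the compression steel yields.
M_n = (A_s − A'_s) f_y (d − a/2) + A'_s f_y (d − d') = 357 × (26.9 − 3.6365) + 142.8 × (26.9 − 2.4) = 8305.1 + 3498.6 = 11803.7 kip·in = 11803.7/12 = 983.64 kip·ft.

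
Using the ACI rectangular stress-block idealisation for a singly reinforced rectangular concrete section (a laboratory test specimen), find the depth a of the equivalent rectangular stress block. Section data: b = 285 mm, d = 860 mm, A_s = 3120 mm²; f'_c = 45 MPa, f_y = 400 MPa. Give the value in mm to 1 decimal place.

T = A_s f_y = 3120 × 400 = 1248000 N = 1248 kN.
Setting C = 0.85 f'_c a b equal to T: a = 1248000/(0.85 × 45 × 285) = 114.5 mm.

a ≈ 114.5 mm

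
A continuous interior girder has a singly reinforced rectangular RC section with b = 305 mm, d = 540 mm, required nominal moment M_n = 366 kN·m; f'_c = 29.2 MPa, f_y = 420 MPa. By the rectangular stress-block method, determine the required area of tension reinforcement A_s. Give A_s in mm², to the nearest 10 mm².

A_s ≈ 1780 mm²

With M_n = 0.85 f'_c a b (d − a/2), solve the quadratic for a:
a = d − √(d² − 2M_n/(0.85 f'_c b)) = 540 − √(540² − 2 × 366×10⁶/(0.85 × 29.2 × 305)) = 98.52 mm.
A_s = 0.85 f'_c a b / f_y = 0.85 × 29.2 × 98.52 × 305 / 420 = 1775.7 mm².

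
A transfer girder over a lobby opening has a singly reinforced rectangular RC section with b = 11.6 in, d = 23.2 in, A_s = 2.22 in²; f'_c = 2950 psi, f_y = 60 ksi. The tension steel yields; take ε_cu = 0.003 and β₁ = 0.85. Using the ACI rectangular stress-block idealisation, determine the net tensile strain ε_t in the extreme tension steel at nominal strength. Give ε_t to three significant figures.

a = A_s f_y/(0.85 f'_c b) = 4.579 in.
β₁ = 0.85, so c = a/β₁ = 4.579/0.85 = 5.387 in.
From the linear strain diagram with ε_cu = 0.003: ε_t = 0.003 (d − c)/c = 0.003 × (23.2 − 5.387)/5.387 = 0.00992.
Since ε_t ≥ 0.005, the section is tension-controlled.

ε_t ≈ 0.00992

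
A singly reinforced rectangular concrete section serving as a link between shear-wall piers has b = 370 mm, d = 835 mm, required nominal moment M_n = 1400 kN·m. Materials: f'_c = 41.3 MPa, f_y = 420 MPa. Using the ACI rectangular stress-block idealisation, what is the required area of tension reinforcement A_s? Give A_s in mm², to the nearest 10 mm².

With M_n = 0.85 f'_c a b (d − a/2), solve the quadratic for a:
a = d − √(d² − 2M_n/(0.85 f'_c b)) = 835 − √(835² − 2 × 1400×10⁶/(0.85 × 41.3 × 370)) = 140.99 mm.
A_s = 0.85 f'_c a b / f_y = 0.85 × 41.3 × 140.99 × 370 / 420 = 4360.2 mm².

A_s ≈ 4360 mm²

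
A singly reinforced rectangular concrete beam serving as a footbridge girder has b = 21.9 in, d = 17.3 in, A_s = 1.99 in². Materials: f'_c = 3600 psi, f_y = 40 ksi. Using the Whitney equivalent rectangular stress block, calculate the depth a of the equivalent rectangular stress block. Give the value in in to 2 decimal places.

a ≈ 1.19 in

T = A_s f_y = 1.99 × 40 = 79.6 kips.
a = T/(0.85 f'_c b) = 79.6/(0.85 × 3.6 × 21.9) = 1.19 in.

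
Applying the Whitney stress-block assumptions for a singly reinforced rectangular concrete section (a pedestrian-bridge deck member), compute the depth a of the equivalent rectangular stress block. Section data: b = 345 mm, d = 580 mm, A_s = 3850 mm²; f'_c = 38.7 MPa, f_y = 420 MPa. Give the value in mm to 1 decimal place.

a ≈ 142.5 mm

T = A_s f_y = 3850 × 420 = 1617000 N = 1617 kN.
Setting C = 0.85 f'_c a b equal to T: a = 1617000/(0.85 × 38.7 × 345) = 142.5 mm.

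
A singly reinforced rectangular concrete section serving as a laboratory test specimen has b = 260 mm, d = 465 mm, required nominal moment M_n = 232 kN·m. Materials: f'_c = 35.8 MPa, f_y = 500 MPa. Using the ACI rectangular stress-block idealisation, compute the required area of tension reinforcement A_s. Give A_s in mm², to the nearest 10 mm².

With M_n = 0.85 f'_c a b (d − a/2), solve the quadratic for a:
a = d − √(d² − 2M_n/(0.85 f'_c b)) = 465 − √(465² − 2 × 232×10⁶/(0.85 × 35.8 × 260)) = 68.04 mm.
A_s = 0.85 f'_c a b / f_y = 0.85 × 35.8 × 68.04 × 260 / 500 = 1076.6 mm².

A_s ≈ 1080 mm²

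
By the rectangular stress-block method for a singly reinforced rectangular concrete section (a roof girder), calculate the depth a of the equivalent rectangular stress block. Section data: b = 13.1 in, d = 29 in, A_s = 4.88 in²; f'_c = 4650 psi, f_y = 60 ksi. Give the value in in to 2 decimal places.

T = A_s f_y = 4.88 × 60 = 292.8 kips.
a = T/(0.85 f'_c b) = 292.8/(0.85 × 4.65 × 13.1) = 5.65 in.

a ≈ 5.65 in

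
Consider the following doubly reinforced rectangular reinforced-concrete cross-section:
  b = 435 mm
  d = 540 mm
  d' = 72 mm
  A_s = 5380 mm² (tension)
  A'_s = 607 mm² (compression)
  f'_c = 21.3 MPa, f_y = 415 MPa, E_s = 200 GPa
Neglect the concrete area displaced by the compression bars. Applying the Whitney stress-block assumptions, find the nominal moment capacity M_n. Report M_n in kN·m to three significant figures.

Assume both tension and compression steel yield.
Net tension couple steel: A_s − A'_s = 4773 mm².
a = (A_s − A'_s) f_y / (0.85 f'_c b) = 1980795/(0.85 × 21.3 × 435) = 251.51 mm.
c = a/β₁ = 251.51/0.85 = 295.89 mm; ε'_s = 0.003(c − d')/c = 0.0023 ≥ f_y/E_s = 0.0021, so compression steel does yield.
M_n = (A_s − A'_s) f_y (d − a/2) + A'_s f_y (d − d') = [1980795 × (540 − 125.755) + 251905 × (540 − 72)] × 10⁻⁶ = 820.53 + 117.89 = 938.42 kN·m.

M_n ≈ 938 kN·m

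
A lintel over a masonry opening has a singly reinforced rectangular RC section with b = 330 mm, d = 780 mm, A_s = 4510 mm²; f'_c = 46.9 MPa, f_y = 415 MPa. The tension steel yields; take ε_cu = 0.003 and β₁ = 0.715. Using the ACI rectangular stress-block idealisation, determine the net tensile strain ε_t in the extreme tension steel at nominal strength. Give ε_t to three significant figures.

a = A_s f_y/(0.85 f'_c b) = 142.27 mm.
β₁ = 0.715, so c = a/β₁ = 142.27/0.715 = 198.98 mm.
From the linear strain diagram with ε_cu = 0.003: ε_t = 0.003 (d − c)/c = 0.003 × (780 − 198.98)/198.98 = 0.00876.
Since ε_t ≥ 0.005, the section is tension-controlled.

ε_t ≈ 0.00876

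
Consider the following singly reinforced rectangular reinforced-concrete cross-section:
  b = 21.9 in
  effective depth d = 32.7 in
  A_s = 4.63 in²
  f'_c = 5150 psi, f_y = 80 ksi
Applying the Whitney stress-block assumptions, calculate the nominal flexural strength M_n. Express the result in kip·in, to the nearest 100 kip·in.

M_n ≈ 11400 kip·in

T = A_s f_y = 4.63 × 80 = 370.4 kips.
a = T/(0.85 f'_c b) = 370.4/(0.85 × 5.15 × 21.9) = 3.864 in.
M_n = T(d − a/2) = 370.4 × (32.7 − 1.932) = 11396.5 kip·in.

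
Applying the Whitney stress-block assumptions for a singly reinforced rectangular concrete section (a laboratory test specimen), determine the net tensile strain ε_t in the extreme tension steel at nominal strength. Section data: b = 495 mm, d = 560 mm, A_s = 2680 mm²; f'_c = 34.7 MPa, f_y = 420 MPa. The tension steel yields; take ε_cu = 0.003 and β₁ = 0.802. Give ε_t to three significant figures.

a = A_s f_y/(0.85 f'_c b) = 77.10 mm.
β₁ = 0.802, so c = a/β₁ = 77.10/0.802 = 96.13 mm.
From the linear strain diagram with ε_cu = 0.003: ε_t = 0.003 (d − c)/c = 0.003 × (560 − 96.13)/96.13 = 0.0145.
Since ε_t ≥ 0.005, the section is tension-controlled.

ε_t ≈ 0.0145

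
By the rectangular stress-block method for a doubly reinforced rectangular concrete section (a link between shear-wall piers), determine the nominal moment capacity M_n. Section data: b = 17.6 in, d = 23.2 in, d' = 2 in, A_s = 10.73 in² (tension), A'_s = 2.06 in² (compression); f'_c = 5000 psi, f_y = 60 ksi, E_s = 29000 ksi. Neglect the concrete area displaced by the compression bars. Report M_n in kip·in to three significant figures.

Assume both steels yield.
a = (A_s − A'_s) f_y/(0.85 f'_c b) = (10.73 − 2.06) × 60/(0.85 × 5 × 17.6) = 6.955 in.
c = a/β₁ = 6.955/0.8 = 8.694 in; ε'_s = 0.003(c − d')/c = 0.0023 ≥ ε_y = 0.0021, so the compression steel yields.
M_n = (A_s − A'_s) f_y (d − a/2) + A'_s f_y (d − d') = 520.2 × (23.2 − 3.4775) + 123.6 × (23.2 − 2) = 10259.6 + 2620.3 = 12879.9 kip·in.

M_n ≈ 12900 kip·in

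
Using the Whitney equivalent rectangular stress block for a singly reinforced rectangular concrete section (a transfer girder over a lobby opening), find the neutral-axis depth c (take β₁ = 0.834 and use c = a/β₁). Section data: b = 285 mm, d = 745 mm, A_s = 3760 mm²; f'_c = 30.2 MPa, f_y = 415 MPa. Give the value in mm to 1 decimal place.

T = A_s f_y = 3760 × 415 = 1560400 N = 1560.4 kN.
Setting C = 0.85 f'_c a b equal to T: a = 1560400/(0.85 × 30.2 × 285) = 213.287 mm.
With β₁ = 0.834, c = a/β₁ = 213.287/0.834 = 255.7 mm.

c ≈ 255.7 mm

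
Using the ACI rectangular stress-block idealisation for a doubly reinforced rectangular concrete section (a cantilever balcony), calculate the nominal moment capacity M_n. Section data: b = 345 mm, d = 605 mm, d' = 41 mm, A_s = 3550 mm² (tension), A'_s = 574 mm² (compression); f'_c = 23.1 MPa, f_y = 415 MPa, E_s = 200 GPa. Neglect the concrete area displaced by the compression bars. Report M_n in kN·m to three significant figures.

M_n ≈ 769 kN·m

Assume both tension and compression steel yield.
Net tension couple steel: A_s − A'_s = 2976 mm².
a = (A_s − A'_s) f_y / (0.85 f'_c b) = 1235040/(0.85 × 23.1 × 345) = 182.32 mm.
c = a/β₁ = 182.32/0.85 = 214.49 mm; ε'_s = 0.003(c − d')/c = 0.0024 ≥ f_y/E_s = 0.0021, so compression steel does yield.
M_n = (A_s − A'_s) f_y (d − a/2) + A'_s f_y (d − d') = [1235040 × (605 − 91.16) + 238210 × (605 − 41)] × 10⁻⁶ = 634.61 + 134.35 = 768.96 kN·m.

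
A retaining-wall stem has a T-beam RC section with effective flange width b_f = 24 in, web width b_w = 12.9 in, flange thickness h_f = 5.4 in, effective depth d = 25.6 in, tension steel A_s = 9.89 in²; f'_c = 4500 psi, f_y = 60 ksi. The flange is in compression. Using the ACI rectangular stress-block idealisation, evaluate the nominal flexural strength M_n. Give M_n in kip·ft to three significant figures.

M_n ≈ 1100 kip·ft

Tension: T = A_s f_y = 9.89 × 60 = 593.4 kips.
Try a within the flange: a = T/(0.85 f'_c b_f) = 593.4/(0.85 × 4.5 × 24) = 6.464 in.
a = 6.464 > h_f = 5.4 in: the block extends into the web. Split into flange-overhang and web parts.
C_f = 0.85 f'_c (b_f − b_w) h_f = 0.85 × 4.5 × (24 − 12.9) × 5.4 = 229.3 kips.
Remaining web compression depth: a_w = (T − C_f)/(0.85 f'_c b_w) = (593.4 − 229.3)/(0.85 × 4.5 × 12.9) = 7.379 in.
M_n = C_f(d − h_f/2) + (T − C_f)(d − a_w/2) = 229.3 × (25.6 − 2.7) + 364.1 × (25.6 − 3.6895) = 5251.0 + 7977.6 = 13228.6 kip·in.
M_n = 13228.6/12 = 1102.38 kip·ft.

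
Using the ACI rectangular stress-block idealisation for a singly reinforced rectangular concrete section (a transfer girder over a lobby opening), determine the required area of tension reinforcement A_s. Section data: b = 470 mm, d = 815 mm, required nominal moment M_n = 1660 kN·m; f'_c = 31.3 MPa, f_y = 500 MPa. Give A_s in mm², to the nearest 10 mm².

With M_n = 0.85 f'_c a b (d − a/2), solve the quadratic for a:
a = d − √(d² − 2M_n/(0.85 f'_c b)) = 815 − √(815² − 2 × 1660×10⁶/(0.85 × 31.3 × 470)) = 183.56 mm.
A_s = 0.85 f'_c a b / f_y = 0.85 × 31.3 × 183.56 × 470 / 500 = 4590.6 mm².

A_s ≈ 4590 mm²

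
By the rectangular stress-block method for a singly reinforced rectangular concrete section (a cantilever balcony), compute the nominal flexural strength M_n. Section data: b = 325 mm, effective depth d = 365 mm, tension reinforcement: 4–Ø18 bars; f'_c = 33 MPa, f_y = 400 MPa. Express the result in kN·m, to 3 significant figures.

A_s = 4 × 254 = 1016 mm².
T = A_s f_y = 1016 × 400 = 406400 N = 406.4 kN.
From C = T: a = T/(0.85 f'_c b) = 406400/(0.85 × 33 × 325) = 44.58 mm.
M_n = T(d − a/2) = 406.4 kN × (365 − 22.29) mm = 139.28 kN·m.

M_n ≈ 139 kN·m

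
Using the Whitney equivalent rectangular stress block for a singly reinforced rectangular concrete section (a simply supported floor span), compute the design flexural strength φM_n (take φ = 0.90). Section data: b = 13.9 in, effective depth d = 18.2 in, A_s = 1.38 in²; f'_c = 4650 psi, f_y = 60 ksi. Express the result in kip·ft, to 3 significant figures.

φM_n ≈ 108 kip·ft

T = A_s f_y = 1.38 × 60 = 82.8 kips.
a = T/(0.85 f'_c b) = 82.8/(0.85 × 4.65 × 13.9) = 1.507 in.
M_n = T(d − a/2) = 82.8 × (18.2 − 0.7535) = 1444.6 kip·in = 1444.6/12 = 120.38 kip·ft.
φM_n = 0.90 × 120.38 = 108.34 kip·ft.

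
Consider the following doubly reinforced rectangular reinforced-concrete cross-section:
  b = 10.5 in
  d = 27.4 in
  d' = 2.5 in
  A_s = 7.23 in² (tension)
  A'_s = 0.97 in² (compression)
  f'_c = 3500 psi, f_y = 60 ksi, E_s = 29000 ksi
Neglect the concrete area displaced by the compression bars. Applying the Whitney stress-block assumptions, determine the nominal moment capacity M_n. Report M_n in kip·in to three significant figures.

Assume both steels yield.
a = (A_s − A'_s) f_y/(0.85 f'_c b) = (7.23 − 0.97) × 60/(0.85 × 3.5 × 10.5) = 12.024 in.
c = a/β₁ = 12.024/0.85 = 14.146 in; ε'_s = 0.003(c − d')/c = 0.0025 ≥ ε_y = 0.0021, so the compression steel yields.
M_n = (A_s − A'_s) f_y (d − a/2) + A'_s f_y (d − d') = 375.6 × (27.4 − 6.012) + 58.2 × (27.4 − 2.5) = 8033.3 + 1449.2 = 9482.5 kip·in.

M_n ≈ 9480 kip·in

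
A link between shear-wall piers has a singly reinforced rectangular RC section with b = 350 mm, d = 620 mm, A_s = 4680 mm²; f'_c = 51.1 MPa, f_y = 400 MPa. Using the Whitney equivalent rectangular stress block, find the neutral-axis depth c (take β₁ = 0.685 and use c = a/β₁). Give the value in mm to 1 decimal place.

c ≈ 179.8 mm

T = A_s f_y = 4680 × 400 = 1872000 N = 1872 kN.
Setting C = 0.85 f'_c a b equal to T: a = 1872000/(0.85 × 51.1 × 350) = 123.140 mm.
With β₁ = 0.685, c = a/β₁ = 123.140/0.685 = 179.8 mm.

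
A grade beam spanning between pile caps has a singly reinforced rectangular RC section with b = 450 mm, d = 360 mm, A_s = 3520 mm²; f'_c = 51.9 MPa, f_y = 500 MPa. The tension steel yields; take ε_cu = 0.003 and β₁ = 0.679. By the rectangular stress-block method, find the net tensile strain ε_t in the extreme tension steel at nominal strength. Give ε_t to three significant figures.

a = A_s f_y/(0.85 f'_c b) = 88.66 mm.
β₁ = 0.679, so c = a/β₁ = 88.66/0.679 = 130.57 mm.
From the linear strain diagram with ε_cu = 0.003: ε_t = 0.003 (d − c)/c = 0.003 × (360 − 130.57)/130.57 = 0.00527.
Since ε_t ≥ 0.005, the section is tension-controlled.

ε_t ≈ 0.00527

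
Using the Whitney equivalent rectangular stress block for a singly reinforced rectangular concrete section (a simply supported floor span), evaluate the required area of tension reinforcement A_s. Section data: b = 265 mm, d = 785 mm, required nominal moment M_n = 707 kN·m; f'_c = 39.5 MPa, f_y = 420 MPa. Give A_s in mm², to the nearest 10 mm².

With M_n = 0.85 f'_c a b (d − a/2), solve the quadratic for a:
a = d − √(d² − 2M_n/(0.85 f'_c b)) = 785 − √(785² − 2 × 707×10⁶/(0.85 × 39.5 × 265)) = 108.76 mm.
A_s = 0.85 f'_c a b / f_y = 0.85 × 39.5 × 108.76 × 265 / 420 = 2304.0 mm².

A_s ≈ 2300 mm²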